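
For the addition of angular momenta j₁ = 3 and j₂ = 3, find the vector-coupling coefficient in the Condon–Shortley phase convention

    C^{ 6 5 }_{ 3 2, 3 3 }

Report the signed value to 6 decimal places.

j₁+j₂−J=0  J+j₁−j₂=6  J−j₁+j₂=6  j₁+j₂+J+1=13
(j₁±m₁, j₂±m₂, J±M) = (5,1,6,0,11,1)
P² = 3732480000
sum k=0..0:
  [0] +1/86400 = 1/86400
S = 1/86400
C² = P²·S² = 1/2 ; C = +0.707107

+√(1/2) = +0.707107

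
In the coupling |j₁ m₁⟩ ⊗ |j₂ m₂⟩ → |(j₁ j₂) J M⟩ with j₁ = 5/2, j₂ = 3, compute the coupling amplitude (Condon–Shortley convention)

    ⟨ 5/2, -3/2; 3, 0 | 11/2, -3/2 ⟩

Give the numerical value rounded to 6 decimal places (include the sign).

triangle: 0!*5!*6!/12! = 86400/479001600
(j±m)!: 1!*4!*3!*3!*4!*7! = 104509440
prefactor² = (2J+1)*Δ*N² = 2488320/11
  k=0: +1/(0!*0!*4!*3!*1!*3!) = 1/864
Σ = 1/864  ⇒  CG² = 2488320/11*1/864² = 10/33
CG = +√(10/33) = +0.550482

+√(10/33) = +0.550482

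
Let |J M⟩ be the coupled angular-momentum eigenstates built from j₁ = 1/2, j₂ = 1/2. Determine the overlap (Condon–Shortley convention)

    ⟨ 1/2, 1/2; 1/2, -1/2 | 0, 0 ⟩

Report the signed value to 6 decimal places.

j₁+j₂−J=1  J+j₁−j₂=0  J−j₁+j₂=0  j₁+j₂+J+1=2
(j₁±m₁, j₂±m₂, J±M) = (1,0,0,1,0,0)
P² = 1/2
sum k=0..0:
  [0] +1/1 = 1
S = 1
C² = P²·S² = 1/2 ; C = +0.707107

+0.707107  (= +√(1/2))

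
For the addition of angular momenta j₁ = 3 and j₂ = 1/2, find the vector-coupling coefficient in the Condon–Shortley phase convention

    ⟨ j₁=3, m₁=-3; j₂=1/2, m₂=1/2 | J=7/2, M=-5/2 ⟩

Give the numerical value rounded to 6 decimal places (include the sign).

triangle: 0!·6!·1!/8! = 720/40320
(j±m)!: 0!·6!·1!·0!·1!·6! = 518400
prefactor² = (2J+1)·Δ·N² = 518400/7
  k=0: +1/(0!·0!·6!·1!·0!·0!) = 1/720
Σ = 1/720  ⇒  CG² = 518400/7·1/720² = 1/7
CG = +√(1/7) = +0.377964

+√(1/7) = +0.377964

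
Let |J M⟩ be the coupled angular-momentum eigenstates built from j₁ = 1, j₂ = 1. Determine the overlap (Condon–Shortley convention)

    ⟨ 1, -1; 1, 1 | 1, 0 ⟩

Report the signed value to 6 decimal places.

triangle: 1!×1!×1!/4! = 1/24
(j±m)!: 0!×2!×2!×0!×1!×1! = 4
prefactor² = (2J+1)×Δ×N² = 1/2
  k=1: −1/(1!×0!×1!×1!×0!×0!) = -1
Σ = -1  ⇒  CG² = 1/2×(-1)² = 1/2
CG = −√(1/2) = -0.707107

-0.707107  (= −√(1/2))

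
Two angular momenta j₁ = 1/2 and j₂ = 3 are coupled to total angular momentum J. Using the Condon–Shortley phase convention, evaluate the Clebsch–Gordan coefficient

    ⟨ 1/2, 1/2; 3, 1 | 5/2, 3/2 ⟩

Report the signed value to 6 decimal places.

+√(2/7) = +0.534522

√[6·1!0!5!/7! · 1!0!4!2!4!1!] = √(1152/7)
  +(−1)^0/∏(0,1,0,4,0,1)! = 1/24  (running 1/24)
⟨..|..⟩ = √(1152/7)·(1/24) = +0.534522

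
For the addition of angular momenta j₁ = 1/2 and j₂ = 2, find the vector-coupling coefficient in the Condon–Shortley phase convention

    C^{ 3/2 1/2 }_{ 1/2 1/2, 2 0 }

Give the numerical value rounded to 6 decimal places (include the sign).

√[4·1!0!3!/5! · 1!0!2!2!2!1!] = √(8/5)
  +(−1)^0/∏(0,1,0,2,0,1)! = 1/2  (running 1/2)
⟨..|..⟩ = √(8/5)·(1/2) = +0.632456

+√(2/5) = +0.632456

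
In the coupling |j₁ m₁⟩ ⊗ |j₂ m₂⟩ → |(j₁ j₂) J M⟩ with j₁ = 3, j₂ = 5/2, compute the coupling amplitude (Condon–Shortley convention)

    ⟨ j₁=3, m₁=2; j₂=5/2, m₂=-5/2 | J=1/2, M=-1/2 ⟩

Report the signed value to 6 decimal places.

+0.218218  (= +√(1/21))

j₁+j₂−J=5  J+j₁−j₂=1  J−j₁+j₂=0  j₁+j₂+J+1=7
(j₁±m₁, j₂±m₂, J±M) = (5,1,0,5,0,1)
P² = 4800/7
sum k=0..0:
  [0] +1/120 = 1/120
S = 1/120
C² = P²·S² = 1/21 ; C = +0.218218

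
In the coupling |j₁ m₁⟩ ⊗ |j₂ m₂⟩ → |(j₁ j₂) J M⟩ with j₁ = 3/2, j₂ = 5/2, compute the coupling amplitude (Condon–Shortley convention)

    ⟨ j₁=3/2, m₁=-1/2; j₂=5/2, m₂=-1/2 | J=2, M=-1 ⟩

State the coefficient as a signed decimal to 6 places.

−√(25/84) ≈ -0.545545

triangle: 2!·1!·3!/7! = 12/5040
(j±m)!: 1!·2!·2!·3!·1!·3! = 144
prefactor² = (2J+1)·Δ·N² = 12/7
  k=1: −1/(1!·1!·1!·1!·0!·2!) = -1/2
  k=2: +1/(2!·0!·0!·0!·1!·3!) = 1/12
Σ = -5/12  ⇒  CG² = 12/7·(-5/12)² = 25/84
CG = −√(25/84) = -0.545545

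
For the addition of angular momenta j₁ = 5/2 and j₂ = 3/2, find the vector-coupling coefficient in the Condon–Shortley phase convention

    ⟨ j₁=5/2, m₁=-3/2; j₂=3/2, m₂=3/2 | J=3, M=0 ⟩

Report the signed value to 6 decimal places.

j₁+j₂−J=1  J+j₁−j₂=4  J−j₁+j₂=2  j₁+j₂+J+1=8
(j₁±m₁, j₂±m₂, J±M) = (1,4,3,0,3,3)
P² = 216/5
sum k=1..1:
  [1] −1/12 = -1/12
S = -1/12
C² = P²·S² = 3/10 ; C = -0.547723

-0.547723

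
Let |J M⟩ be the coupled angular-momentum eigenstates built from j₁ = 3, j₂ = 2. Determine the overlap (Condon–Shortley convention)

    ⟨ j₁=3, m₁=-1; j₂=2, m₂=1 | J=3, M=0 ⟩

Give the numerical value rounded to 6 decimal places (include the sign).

triangle: 2!·4!·2!/9! = 96/362880
(j±m)!: 2!·4!·3!·1!·3!·3! = 10368
prefactor² = (2J+1)·Δ·N² = 96/5
  k=1: −1/(1!·1!·3!·2!·1!·0!) = -1/12
  k=2: +1/(2!·0!·2!·1!·2!·1!) = 1/8
Σ = 1/24  ⇒  CG² = 96/5·1/24² = 1/30
CG = +√(1/30) = +0.182574

+0.182574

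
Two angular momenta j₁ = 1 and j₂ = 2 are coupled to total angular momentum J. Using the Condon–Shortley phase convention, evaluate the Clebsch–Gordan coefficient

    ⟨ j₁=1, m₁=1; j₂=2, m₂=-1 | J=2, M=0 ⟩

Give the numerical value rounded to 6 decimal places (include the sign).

triangle: 1!*1!*3!/6! = 6/720
(j±m)!: 2!*0!*1!*3!*2!*2! = 48
prefactor² = (2J+1)*Δ*N² = 2
  k=0: +1/(0!*1!*0!*1!*1!*2!) = 1/2
Σ = 1/2  ⇒  CG² = 2*1/2² = 1/2
CG = +√(1/2) = +0.707107

+0.707107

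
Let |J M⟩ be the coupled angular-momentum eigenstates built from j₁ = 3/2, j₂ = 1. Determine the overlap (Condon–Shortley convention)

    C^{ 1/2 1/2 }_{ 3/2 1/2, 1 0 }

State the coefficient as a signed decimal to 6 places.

-0.577350  (= −√(1/3))

triangle: 2!·1!·0!/4! = 2/24
(j±m)!: 2!·1!·1!·1!·1!·0! = 2
prefactor² = (2J+1)·Δ·N² = 1/3
  k=1: −1/(1!·1!·0!·0!·1!·0!) = -1
Σ = -1  ⇒  CG² = 1/3·(-1)² = 1/3
CG = −√(1/3) = -0.577350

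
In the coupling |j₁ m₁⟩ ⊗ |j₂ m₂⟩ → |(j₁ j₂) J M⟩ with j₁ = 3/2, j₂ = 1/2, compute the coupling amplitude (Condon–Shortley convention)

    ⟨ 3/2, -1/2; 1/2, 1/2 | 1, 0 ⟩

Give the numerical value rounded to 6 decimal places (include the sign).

−√(1/2) = -0.707107

√[3·1!2!0!/4! · 1!2!1!0!1!1!] = √(1/2)
  +(−1)^1/∏(1,0,1,0,1,0)! = -1  (running -1)
⟨..|..⟩ = √(1/2)·(-1) = -0.707107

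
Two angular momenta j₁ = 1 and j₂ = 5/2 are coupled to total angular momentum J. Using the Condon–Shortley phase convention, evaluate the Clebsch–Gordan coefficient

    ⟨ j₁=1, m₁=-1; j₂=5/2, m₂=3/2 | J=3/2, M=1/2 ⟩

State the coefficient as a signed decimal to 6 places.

√[4·2!0!3!/6! · 0!2!4!1!2!1!] = √(32/5)
  +(−1)^2/∏(2,0,0,2,0,1)! = 1/4  (running 1/4)
⟨..|..⟩ = √(32/5)·(1/4) = +0.632456

+0.632456  (= +√(2/5))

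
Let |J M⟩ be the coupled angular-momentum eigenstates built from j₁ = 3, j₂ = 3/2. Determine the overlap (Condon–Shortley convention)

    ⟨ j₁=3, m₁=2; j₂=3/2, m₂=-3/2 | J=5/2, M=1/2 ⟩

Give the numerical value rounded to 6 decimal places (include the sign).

+0.654654

√[6·2!4!1!/8! · 5!1!0!3!3!2!] = √(432/7)
  +(−1)^0/∏(0,2,1,0,3,1)! = 1/12  (running 1/12)
⟨..|..⟩ = √(432/7)·(1/12) = +0.654654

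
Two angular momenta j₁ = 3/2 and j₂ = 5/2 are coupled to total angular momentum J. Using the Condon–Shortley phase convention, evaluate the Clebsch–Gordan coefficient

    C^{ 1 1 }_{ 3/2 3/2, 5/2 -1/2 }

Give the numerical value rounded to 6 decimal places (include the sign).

triangle: 3!*0!*2!/6! = 12/720
(j±m)!: 3!*0!*2!*3!*2!*0! = 144
prefactor² = (2J+1)*Δ*N² = 36/5
  k=0: +1/(0!*3!*0!*2!*0!*0!) = 1/12
Σ = 1/12  ⇒  CG² = 36/5*1/12² = 1/20
CG = +√(1/20) = +0.223607

+√(1/20) ≈ +0.223607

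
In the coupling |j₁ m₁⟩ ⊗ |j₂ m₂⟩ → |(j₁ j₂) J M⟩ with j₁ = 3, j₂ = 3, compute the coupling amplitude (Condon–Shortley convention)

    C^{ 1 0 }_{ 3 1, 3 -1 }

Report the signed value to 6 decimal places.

j₁+j₂−J=5  J+j₁−j₂=1  J−j₁+j₂=1  j₁+j₂+J+1=8
(j₁±m₁, j₂±m₂, J±M) = (4,2,2,4,1,1)
P² = 144/7
sum k=1..2:
  [1] −1/24 = -1/24
  [2] +1/12 = 1/12
S = 1/24
C² = P²·S² = 1/28 ; C = +0.188982

+0.188982  (= +√(1/28))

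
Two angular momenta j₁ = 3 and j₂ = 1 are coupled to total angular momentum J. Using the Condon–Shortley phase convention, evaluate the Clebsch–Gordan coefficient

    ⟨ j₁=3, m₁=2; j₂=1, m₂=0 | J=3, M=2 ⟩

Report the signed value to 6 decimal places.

+√(1/3) ≈ +0.577350

triangle: 1!·5!·1!/8! = 120/40320
(j±m)!: 5!·1!·1!·1!·5!·1! = 14400
prefactor² = (2J+1)·Δ·N² = 300
  k=0: +1/(0!·1!·1!·1!·4!·0!) = 1/24
  k=1: −1/(1!·0!·0!·0!·5!·1!) = -1/120
Σ = 1/30  ⇒  CG² = 300·1/30² = 1/3
CG = +√(1/3) = +0.577350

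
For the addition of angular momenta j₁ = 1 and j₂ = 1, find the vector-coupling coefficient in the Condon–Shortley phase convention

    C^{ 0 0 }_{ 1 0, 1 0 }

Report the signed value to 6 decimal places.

j₁+j₂−J=2  J+j₁−j₂=0  J−j₁+j₂=0  j₁+j₂+J+1=3
(j₁±m₁, j₂±m₂, J±M) = (1,1,1,1,0,0)
P² = 1/3
sum k=1..1:
  [1] −1/1 = -1
S = -1
C² = P²·S² = 1/3 ; C = -0.577350

-0.577350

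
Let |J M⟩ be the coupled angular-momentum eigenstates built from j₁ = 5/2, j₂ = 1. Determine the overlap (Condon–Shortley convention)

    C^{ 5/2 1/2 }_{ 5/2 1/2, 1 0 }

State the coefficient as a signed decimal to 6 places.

+√(1/35) = +0.169031

j₁+j₂−J=1  J+j₁−j₂=4  J−j₁+j₂=1  j₁+j₂+J+1=7
(j₁±m₁, j₂±m₂, J±M) = (3,2,1,1,3,2)
P² = 144/35
sum k=0..1:
  [0] +1/4 = 1/4
  [1] −1/6 = -1/6
S = 1/12
C² = P²·S² = 1/35 ; C = +0.169031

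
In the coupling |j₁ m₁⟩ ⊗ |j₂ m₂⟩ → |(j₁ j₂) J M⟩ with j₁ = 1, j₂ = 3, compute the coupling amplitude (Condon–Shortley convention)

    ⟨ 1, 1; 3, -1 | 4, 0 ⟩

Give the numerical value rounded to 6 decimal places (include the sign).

+√(3/14) = +0.462910

√[9·0!2!6!/9! · 2!0!2!4!4!4!] = √(13824/7)
  +(−1)^0/∏(0,0,0,2,2,4)! = 1/96  (running 1/96)
⟨..|..⟩ = √(13824/7)·(1/96) = +0.462910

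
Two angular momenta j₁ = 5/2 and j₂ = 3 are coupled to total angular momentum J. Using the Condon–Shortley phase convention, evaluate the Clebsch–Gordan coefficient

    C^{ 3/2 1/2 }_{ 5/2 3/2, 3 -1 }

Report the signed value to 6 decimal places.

−√(7/30) ≈ -0.483046

triangle: 4!*1!*2!/8! = 48/40320
(j±m)!: 4!*1!*2!*4!*2!*1! = 2304
prefactor² = (2J+1)*Δ*N² = 384/35
  k=0: +1/(0!*4!*1!*2!*0!*0!) = 1/48
  k=1: −1/(1!*3!*0!*1!*1!*1!) = -1/6
Σ = -7/48  ⇒  CG² = 384/35*(-7/48)² = 7/30
CG = −√(7/30) = -0.483046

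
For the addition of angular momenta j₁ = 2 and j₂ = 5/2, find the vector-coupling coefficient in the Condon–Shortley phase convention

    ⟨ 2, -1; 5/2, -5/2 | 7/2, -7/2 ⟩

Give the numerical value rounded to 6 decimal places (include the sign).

+√(5/9) ≈ +0.745356

j₁+j₂−J=1  J+j₁−j₂=3  J−j₁+j₂=4  j₁+j₂+J+1=9
(j₁±m₁, j₂±m₂, J±M) = (1,3,0,5,0,7)
P² = 11520
sum k=0..0:
  [0] +1/144 = 1/144
S = 1/144
C² = P²·S² = 5/9 ; C = +0.745356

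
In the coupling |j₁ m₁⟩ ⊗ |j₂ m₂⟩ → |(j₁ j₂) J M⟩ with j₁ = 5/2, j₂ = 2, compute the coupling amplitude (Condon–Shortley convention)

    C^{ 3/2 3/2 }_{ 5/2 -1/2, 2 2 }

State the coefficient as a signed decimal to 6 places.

triangle: 3!×2!×1!/7! = 12/5040
(j±m)!: 2!×3!×4!×0!×3!×0! = 1728
prefactor² = (2J+1)×Δ×N² = 576/35
  k=3: −1/(3!×0!×0!×1!×2!×0!) = -1/12
Σ = -1/12  ⇒  CG² = 576/35×(-1/12)² = 4/35
CG = −√(4/35) = -0.338062

-0.338062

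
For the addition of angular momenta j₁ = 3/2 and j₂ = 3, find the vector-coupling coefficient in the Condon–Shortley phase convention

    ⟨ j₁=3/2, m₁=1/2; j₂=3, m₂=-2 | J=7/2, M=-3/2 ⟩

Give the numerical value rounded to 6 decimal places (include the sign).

+√(3/7) ≈ +0.654654

j₁+j₂−J=1  J+j₁−j₂=2  J−j₁+j₂=5  j₁+j₂+J+1=9
(j₁±m₁, j₂±m₂, J±M) = (2,1,1,5,2,5)
P² = 6400/21
sum k=0..1:
  [0] +1/24 = 1/24
  [1] −1/240 = -1/240
S = 3/80
C² = P²·S² = 3/7 ; C = +0.654654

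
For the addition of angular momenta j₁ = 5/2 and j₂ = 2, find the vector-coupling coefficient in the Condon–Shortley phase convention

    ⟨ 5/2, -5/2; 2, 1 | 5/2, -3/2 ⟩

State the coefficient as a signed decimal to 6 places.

+0.654654  (= +√(3/7))

j₁+j₂−J=2  J+j₁−j₂=3  J−j₁+j₂=2  j₁+j₂+J+1=8
(j₁±m₁, j₂±m₂, J±M) = (0,5,3,1,1,4)
P² = 432/7
sum k=2..2:
  [2] +1/12 = 1/12
S = 1/12
C² = P²·S² = 3/7 ; C = +0.654654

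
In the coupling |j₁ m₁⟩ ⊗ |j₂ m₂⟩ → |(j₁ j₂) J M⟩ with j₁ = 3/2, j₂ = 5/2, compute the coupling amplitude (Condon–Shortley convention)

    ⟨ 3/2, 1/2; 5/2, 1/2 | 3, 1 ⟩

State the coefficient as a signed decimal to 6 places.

+√(1/60) = +0.129099

j₁+j₂−J=1  J+j₁−j₂=2  J−j₁+j₂=4  j₁+j₂+J+1=8
(j₁±m₁, j₂±m₂, J±M) = (2,1,3,2,4,2)
P² = 48/5
sum k=0..1:
  [0] +1/6 = 1/6
  [1] −1/8 = -1/8
S = 1/24
C² = P²·S² = 1/60 ; C = +0.129099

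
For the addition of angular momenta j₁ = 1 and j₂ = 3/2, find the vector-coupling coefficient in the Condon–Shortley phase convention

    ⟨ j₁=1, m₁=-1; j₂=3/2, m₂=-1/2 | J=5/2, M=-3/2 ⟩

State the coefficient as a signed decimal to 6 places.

+0.774597

triangle: 0!*2!*3!/6! = 12/720
(j±m)!: 0!*2!*1!*2!*1!*4! = 96
prefactor² = (2J+1)*Δ*N² = 48/5
  k=0: +1/(0!*0!*2!*1!*0!*2!) = 1/4
Σ = 1/4  ⇒  CG² = 48/5*1/4² = 3/5
CG = +√(3/5) = +0.774597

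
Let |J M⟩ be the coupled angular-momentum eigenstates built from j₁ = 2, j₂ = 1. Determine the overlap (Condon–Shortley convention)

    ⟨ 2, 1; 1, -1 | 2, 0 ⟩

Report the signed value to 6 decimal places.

+√(1/2) = +0.707107

triangle: 1!·3!·1!/6! = 6/720
(j±m)!: 3!·1!·0!·2!·2!·2! = 48
prefactor² = (2J+1)·Δ·N² = 2
  k=0: +1/(0!·1!·1!·0!·2!·1!) = 1/2
Σ = 1/2  ⇒  CG² = 2·1/2² = 1/2
CG = +√(1/2) = +0.707107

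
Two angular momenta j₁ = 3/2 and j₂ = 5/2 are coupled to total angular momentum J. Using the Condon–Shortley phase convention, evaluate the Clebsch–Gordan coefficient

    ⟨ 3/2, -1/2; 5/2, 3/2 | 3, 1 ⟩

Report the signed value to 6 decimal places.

−√(49/120) = -0.639010

√[7·1!2!4!/8! · 1!2!4!1!4!2!] = √(96/5)
  +(−1)^0/∏(0,1,2,4,0,0)! = 1/48  (running 1/48)
  +(−1)^1/∏(1,0,1,3,1,1)! = -1/6  (running -7/48)
⟨..|..⟩ = √(96/5)·(-7/48) = -0.639010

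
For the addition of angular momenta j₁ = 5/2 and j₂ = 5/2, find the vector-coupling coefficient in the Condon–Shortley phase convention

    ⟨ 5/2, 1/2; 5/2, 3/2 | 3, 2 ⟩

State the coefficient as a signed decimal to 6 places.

-0.288675

triangle: 2!×3!×3!/9! = 72/362880
(j±m)!: 3!×2!×4!×1!×5!×1! = 34560
prefactor² = (2J+1)×Δ×N² = 48
  k=1: −1/(1!×1!×1!×3!×2!×0!) = -1/12
  k=2: +1/(2!×0!×0!×2!×3!×1!) = 1/24
Σ = -1/24  ⇒  CG² = 48×(-1/24)² = 1/12
CG = −√(1/12) = -0.288675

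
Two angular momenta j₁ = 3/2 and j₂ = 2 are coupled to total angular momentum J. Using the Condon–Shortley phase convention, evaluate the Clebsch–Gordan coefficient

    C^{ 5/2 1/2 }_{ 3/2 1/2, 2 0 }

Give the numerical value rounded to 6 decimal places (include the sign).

+√(3/35) = +0.292770

√[6·1!2!3!/7! · 2!1!2!2!3!2!] = √(48/35)
  +(−1)^0/∏(0,1,1,2,1,1)! = 1/2  (running 1/2)
  +(−1)^1/∏(1,0,0,1,2,2)! = -1/4  (running 1/4)
⟨..|..⟩ = √(48/35)·(1/4) = +0.292770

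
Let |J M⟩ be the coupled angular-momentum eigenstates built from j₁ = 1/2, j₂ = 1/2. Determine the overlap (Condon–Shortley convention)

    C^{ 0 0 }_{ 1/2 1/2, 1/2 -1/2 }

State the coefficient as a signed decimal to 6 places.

j₁+j₂−J=1  J+j₁−j₂=0  J−j₁+j₂=0  j₁+j₂+J+1=2
(j₁±m₁, j₂±m₂, J±M) = (1,0,0,1,0,0)
P² = 1/2
sum k=0..0:
  [0] +1/1 = 1
S = 1
C² = P²·S² = 1/2 ; C = +0.707107

+√(1/2) = +0.707107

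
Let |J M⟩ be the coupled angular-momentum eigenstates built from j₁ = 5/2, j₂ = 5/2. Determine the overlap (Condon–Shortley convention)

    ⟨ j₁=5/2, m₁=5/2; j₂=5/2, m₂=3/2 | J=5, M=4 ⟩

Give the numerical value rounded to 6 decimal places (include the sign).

j₁+j₂−J=0  J+j₁−j₂=5  J−j₁+j₂=5  j₁+j₂+J+1=11
(j₁±m₁, j₂±m₂, J±M) = (5,0,4,1,9,1)
P² = 4147200
sum k=0..0:
  [0] +1/2880 = 1/2880
S = 1/2880
C² = P²·S² = 1/2 ; C = +0.707107

+0.707107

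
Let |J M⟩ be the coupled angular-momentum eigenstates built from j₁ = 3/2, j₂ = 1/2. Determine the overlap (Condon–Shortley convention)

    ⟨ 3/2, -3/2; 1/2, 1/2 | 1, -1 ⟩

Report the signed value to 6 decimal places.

triangle: 1!×2!×0!/4! = 2/24
(j±m)!: 0!×3!×1!×0!×0!×2! = 12
prefactor² = (2J+1)×Δ×N² = 3
  k=1: −1/(1!×0!×2!×0!×0!×0!) = -1/2
Σ = -1/2  ⇒  CG² = 3×(-1/2)² = 3/4
CG = −√(3/4) = -0.866025

−√(3/4) ≈ -0.866025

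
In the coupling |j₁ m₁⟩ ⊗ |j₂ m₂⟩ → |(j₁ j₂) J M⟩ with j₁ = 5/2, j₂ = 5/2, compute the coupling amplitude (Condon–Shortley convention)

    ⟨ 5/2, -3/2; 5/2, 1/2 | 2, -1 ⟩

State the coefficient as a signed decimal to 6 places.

√[5·3!2!2!/8! · 1!4!3!2!1!3!] = √(36/7)
  +(−1)^2/∏(2,1,2,1,0,1)! = 1/4  (running 1/4)
  +(−1)^3/∏(3,0,1,0,1,2)! = -1/12  (running 1/6)
⟨..|..⟩ = √(36/7)·(1/6) = +0.377964

+0.377964  (= +√(1/7))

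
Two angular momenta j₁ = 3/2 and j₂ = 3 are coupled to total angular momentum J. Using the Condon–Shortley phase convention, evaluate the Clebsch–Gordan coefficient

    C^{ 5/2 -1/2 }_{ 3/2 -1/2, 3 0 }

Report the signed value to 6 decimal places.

-0.414039  (= −√(6/35))

j₁+j₂−J=2  J+j₁−j₂=1  J−j₁+j₂=4  j₁+j₂+J+1=8
(j₁±m₁, j₂±m₂, J±M) = (1,2,3,3,2,3)
P² = 216/35
sum k=1..2:
  [1] −1/4 = -1/4
  [2] +1/12 = 1/12
S = -1/6
C² = P²·S² = 6/35 ; C = -0.414039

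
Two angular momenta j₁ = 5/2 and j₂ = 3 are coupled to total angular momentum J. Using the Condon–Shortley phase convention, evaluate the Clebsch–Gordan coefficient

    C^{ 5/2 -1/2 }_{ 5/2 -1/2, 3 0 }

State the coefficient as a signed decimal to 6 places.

+0.276026  (= +√(8/105))

j₁+j₂−J=3  J+j₁−j₂=2  J−j₁+j₂=3  j₁+j₂+J+1=9
(j₁±m₁, j₂±m₂, J±M) = (2,3,3,3,2,3)
P² = 216/35
sum k=1..3:
  [1] −1/8 = -1/8
  [2] +1/4 = 1/4
  [3] −1/72 = -1/72
S = 1/9
C² = P²·S² = 8/105 ; C = +0.276026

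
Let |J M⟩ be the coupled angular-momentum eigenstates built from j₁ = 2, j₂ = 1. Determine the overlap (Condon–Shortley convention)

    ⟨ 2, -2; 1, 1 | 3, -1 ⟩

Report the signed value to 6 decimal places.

+0.258199  (= +√(1/15))

j₁+j₂−J=0  J+j₁−j₂=4  J−j₁+j₂=2  j₁+j₂+J+1=7
(j₁±m₁, j₂±m₂, J±M) = (0,4,2,0,2,4)
P² = 768/5
sum k=0..0:
  [0] +1/48 = 1/48
S = 1/48
C² = P²·S² = 1/15 ; C = +0.258199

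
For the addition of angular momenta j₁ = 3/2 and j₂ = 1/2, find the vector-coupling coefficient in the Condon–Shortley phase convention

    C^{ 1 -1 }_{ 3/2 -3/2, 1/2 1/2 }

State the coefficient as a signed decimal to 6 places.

-0.866025

√[3·1!2!0!/4! · 0!3!1!0!0!2!] = √(3)
  +(−1)^1/∏(1,0,2,0,0,0)! = -1/2  (running -1/2)
⟨..|..⟩ = √(3)·(-1/2) = -0.866025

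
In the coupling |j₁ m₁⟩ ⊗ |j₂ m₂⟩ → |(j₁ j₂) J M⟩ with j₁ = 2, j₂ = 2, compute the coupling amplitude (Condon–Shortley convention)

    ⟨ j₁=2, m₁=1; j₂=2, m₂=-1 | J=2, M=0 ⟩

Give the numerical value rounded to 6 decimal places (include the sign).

√[5·2!2!2!/7! · 3!1!1!3!2!2!] = √(8/7)
  +(−1)^0/∏(0,2,1,1,1,1)! = 1/2  (running 1/2)
  +(−1)^1/∏(1,1,0,0,2,2)! = -1/4  (running 1/4)
⟨..|..⟩ = √(8/7)·(1/4) = +0.267261

+√(1/14) ≈ +0.267261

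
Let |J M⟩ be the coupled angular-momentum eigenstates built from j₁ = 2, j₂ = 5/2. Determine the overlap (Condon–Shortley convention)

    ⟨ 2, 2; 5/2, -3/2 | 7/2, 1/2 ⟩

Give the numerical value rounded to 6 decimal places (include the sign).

+0.450749  (= +√(64/315))

j₁+j₂−J=1  J+j₁−j₂=3  J−j₁+j₂=4  j₁+j₂+J+1=9
(j₁±m₁, j₂±m₂, J±M) = (4,0,1,4,4,3)
P² = 9216/35
sum k=0..0:
  [0] +1/36 = 1/36
S = 1/36
C² = P²·S² = 64/315 ; C = +0.450749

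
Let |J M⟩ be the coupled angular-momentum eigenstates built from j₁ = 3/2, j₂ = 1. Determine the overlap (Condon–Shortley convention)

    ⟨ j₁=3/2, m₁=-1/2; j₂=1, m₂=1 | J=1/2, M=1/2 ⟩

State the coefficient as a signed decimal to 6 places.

+√(1/6) = +0.408248

√[2·2!1!0!/4! · 1!2!2!0!1!0!] = √(2/3)
  +(−1)^2/∏(2,0,0,0,1,0)! = 1/2  (running 1/2)
⟨..|..⟩ = √(2/3)·(1/2) = +0.408248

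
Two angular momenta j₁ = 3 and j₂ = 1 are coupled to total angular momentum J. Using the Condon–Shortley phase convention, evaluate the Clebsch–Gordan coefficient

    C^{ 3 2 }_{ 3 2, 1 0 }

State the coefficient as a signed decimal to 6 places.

+√(1/3) ≈ +0.577350

triangle: 1!*5!*1!/8! = 120/40320
(j±m)!: 5!*1!*1!*1!*5!*1! = 14400
prefactor² = (2J+1)*Δ*N² = 300
  k=0: +1/(0!*1!*1!*1!*4!*0!) = 1/24
  k=1: −1/(1!*0!*0!*0!*5!*1!) = -1/120
Σ = 1/30  ⇒  CG² = 300*1/30² = 1/3
CG = +√(1/3) = +0.577350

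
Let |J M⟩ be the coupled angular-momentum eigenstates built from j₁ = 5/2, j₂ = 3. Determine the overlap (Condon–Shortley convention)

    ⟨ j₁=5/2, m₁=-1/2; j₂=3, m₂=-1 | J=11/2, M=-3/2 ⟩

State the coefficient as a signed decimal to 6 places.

+√(5/11) ≈ +0.674200

j₁+j₂−J=0  J+j₁−j₂=5  J−j₁+j₂=6  j₁+j₂+J+1=12
(j₁±m₁, j₂±m₂, J±M) = (2,3,2,4,4,7)
P² = 1658880/11
sum k=0..0:
  [0] +1/576 = 1/576
S = 1/576
C² = P²·S² = 5/11 ; C = +0.674200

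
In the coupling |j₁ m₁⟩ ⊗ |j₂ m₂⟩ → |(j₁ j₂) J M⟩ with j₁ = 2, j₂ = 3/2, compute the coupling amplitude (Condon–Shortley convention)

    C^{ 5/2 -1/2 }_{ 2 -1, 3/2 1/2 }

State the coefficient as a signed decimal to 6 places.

-0.597614

triangle: 1!·3!·2!/7! = 12/5040
(j±m)!: 1!·3!·2!·1!·2!·3! = 144
prefactor² = (2J+1)·Δ·N² = 72/35
  k=0: +1/(0!·1!·3!·2!·0!·0!) = 1/12
  k=1: −1/(1!·0!·2!·1!·1!·1!) = -1/2
Σ = -5/12  ⇒  CG² = 72/35·(-5/12)² = 5/14
CG = −√(5/14) = -0.597614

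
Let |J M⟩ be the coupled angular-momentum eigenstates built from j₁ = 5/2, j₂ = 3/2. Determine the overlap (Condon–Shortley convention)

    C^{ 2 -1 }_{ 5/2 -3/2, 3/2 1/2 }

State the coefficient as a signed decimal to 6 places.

+√(1/42) ≈ +0.154303

j₁+j₂−J=2  J+j₁−j₂=3  J−j₁+j₂=1  j₁+j₂+J+1=7
(j₁±m₁, j₂±m₂, J±M) = (1,4,2,1,1,3)
P² = 24/7
sum k=1..2:
  [1] −1/6 = -1/6
  [2] +1/4 = 1/4
S = 1/12
C² = P²·S² = 1/42 ; C = +0.154303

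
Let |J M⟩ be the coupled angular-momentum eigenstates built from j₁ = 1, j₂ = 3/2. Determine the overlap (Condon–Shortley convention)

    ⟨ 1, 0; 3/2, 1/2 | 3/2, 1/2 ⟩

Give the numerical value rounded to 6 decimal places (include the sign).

j₁+j₂−J=1  J+j₁−j₂=1  J−j₁+j₂=2  j₁+j₂+J+1=5
(j₁±m₁, j₂±m₂, J±M) = (1,1,2,1,2,1)
P² = 4/15
sum k=0..1:
  [0] +1/2 = 1/2
  [1] −1/1 = -1
S = -1/2
C² = P²·S² = 1/15 ; C = -0.258199

-0.258199  (= −√(1/15))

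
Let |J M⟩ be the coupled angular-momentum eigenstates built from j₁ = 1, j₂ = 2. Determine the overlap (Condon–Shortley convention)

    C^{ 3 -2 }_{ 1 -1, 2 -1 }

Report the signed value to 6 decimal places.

+0.816497  (= +√(2/3))

√[7·0!2!4!/7! · 0!2!1!3!1!5!] = √(96)
  +(−1)^0/∏(0,0,2,1,0,3)! = 1/12  (running 1/12)
⟨..|..⟩ = √(96)·(1/12) = +0.816497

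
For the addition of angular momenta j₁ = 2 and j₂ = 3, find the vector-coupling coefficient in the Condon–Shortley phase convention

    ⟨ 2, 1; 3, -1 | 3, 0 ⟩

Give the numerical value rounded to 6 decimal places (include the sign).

√[7·2!2!4!/9! · 3!1!2!4!3!3!] = √(96/5)
  +(−1)^0/∏(0,2,1,2,1,2)! = 1/8  (running 1/8)
  +(−1)^1/∏(1,1,0,1,2,3)! = -1/12  (running 1/24)
⟨..|..⟩ = √(96/5)·(1/24) = +0.182574

+0.182574  (= +√(1/30))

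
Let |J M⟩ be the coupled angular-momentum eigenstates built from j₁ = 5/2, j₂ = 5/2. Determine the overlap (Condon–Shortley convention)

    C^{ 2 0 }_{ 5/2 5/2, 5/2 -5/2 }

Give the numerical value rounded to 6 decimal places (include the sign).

+0.545545  (= +√(25/84))

triangle: 3!*2!*2!/8! = 24/40320
(j±m)!: 5!*0!*0!*5!*2!*2! = 57600
prefactor² = (2J+1)*Δ*N² = 1200/7
  k=0: +1/(0!*3!*0!*0!*2!*2!) = 1/24
Σ = 1/24  ⇒  CG² = 1200/7*1/24² = 25/84
CG = +√(25/84) = +0.545545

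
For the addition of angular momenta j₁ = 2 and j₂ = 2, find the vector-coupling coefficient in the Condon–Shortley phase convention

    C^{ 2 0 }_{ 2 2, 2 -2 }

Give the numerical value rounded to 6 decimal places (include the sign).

triangle: 2!*2!*2!/7! = 8/5040
(j±m)!: 4!*0!*0!*4!*2!*2! = 2304
prefactor² = (2J+1)*Δ*N² = 128/7
  k=0: +1/(0!*2!*0!*0!*2!*2!) = 1/8
Σ = 1/8  ⇒  CG² = 128/7*1/8² = 2/7
CG = +√(2/7) = +0.534522

+√(2/7) = +0.534522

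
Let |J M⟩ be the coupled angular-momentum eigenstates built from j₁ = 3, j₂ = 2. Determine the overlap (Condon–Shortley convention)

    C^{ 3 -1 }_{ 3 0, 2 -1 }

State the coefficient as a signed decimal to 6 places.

-0.182574

j₁+j₂−J=2  J+j₁−j₂=4  J−j₁+j₂=2  j₁+j₂+J+1=9
(j₁±m₁, j₂±m₂, J±M) = (3,3,1,3,2,4)
P² = 96/5
sum k=0..1:
  [0] +1/12 = 1/12
  [1] −1/8 = -1/8
S = -1/24
C² = P²·S² = 1/30 ; C = -0.182574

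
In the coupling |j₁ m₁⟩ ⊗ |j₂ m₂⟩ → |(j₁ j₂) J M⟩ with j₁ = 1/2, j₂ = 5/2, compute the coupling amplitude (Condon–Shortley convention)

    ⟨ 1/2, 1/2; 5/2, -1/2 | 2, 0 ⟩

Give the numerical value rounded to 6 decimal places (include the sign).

√[5·1!0!4!/6! · 1!0!2!3!2!2!] = √(8)
  +(−1)^0/∏(0,1,0,2,0,2)! = 1/4  (running 1/4)
⟨..|..⟩ = √(8)·(1/4) = +0.707107

+√(1/2) ≈ +0.707107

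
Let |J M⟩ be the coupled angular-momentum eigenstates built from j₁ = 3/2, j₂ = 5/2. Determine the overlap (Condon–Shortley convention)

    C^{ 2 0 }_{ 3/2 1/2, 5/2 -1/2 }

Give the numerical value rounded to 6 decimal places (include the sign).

−√(1/14) = -0.267261

triangle: 2!*1!*3!/7! = 12/5040
(j±m)!: 2!*1!*2!*3!*2!*2! = 96
prefactor² = (2J+1)*Δ*N² = 8/7
  k=0: +1/(0!*2!*1!*2!*0!*1!) = 1/4
  k=1: −1/(1!*1!*0!*1!*1!*2!) = -1/2
Σ = -1/4  ⇒  CG² = 8/7*(-1/4)² = 1/14
CG = −√(1/14) = -0.267261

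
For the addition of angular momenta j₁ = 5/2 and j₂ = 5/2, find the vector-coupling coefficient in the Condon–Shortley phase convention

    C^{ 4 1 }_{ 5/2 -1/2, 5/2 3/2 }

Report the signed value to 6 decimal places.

√[9·1!4!4!/10! · 2!3!4!1!5!3!] = √(10368/35)
  +(−1)^0/∏(0,1,3,4,1,0)! = 1/144  (running 1/144)
  +(−1)^1/∏(1,0,2,3,2,1)! = -1/24  (running -5/144)
⟨..|..⟩ = √(10368/35)·(-5/144) = -0.597614

-0.597614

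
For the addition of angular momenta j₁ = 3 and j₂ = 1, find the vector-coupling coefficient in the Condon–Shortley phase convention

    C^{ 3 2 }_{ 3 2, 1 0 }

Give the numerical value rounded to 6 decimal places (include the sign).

+√(1/3) ≈ +0.577350

triangle: 1!·5!·1!/8! = 120/40320
(j±m)!: 5!·1!·1!·1!·5!·1! = 14400
prefactor² = (2J+1)·Δ·N² = 300
  k=0: +1/(0!·1!·1!·1!·4!·0!) = 1/24
  k=1: −1/(1!·0!·0!·0!·5!·1!) = -1/120
Σ = 1/30  ⇒  CG² = 300·1/30² = 1/3
CG = +√(1/3) = +0.577350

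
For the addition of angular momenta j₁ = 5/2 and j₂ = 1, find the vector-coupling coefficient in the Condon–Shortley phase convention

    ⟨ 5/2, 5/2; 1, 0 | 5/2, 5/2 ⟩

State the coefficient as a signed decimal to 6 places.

+√(5/7) ≈ +0.845154

√[6·1!4!1!/7! · 5!0!1!1!5!0!] = √(2880/7)
  +(−1)^0/∏(0,1,0,1,4,0)! = 1/24  (running 1/24)
⟨..|..⟩ = √(2880/7)·(1/24) = +0.845154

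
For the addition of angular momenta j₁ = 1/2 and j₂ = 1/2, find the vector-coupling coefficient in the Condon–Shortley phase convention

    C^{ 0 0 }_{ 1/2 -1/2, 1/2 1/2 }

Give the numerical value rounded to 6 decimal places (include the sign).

j₁+j₂−J=1  J+j₁−j₂=0  J−j₁+j₂=0  j₁+j₂+J+1=2
(j₁±m₁, j₂±m₂, J±M) = (0,1,1,0,0,0)
P² = 1/2
sum k=1..1:
  [1] −1/1 = -1
S = -1
C² = P²·S² = 1/2 ; C = -0.707107

−√(1/2) = -0.707107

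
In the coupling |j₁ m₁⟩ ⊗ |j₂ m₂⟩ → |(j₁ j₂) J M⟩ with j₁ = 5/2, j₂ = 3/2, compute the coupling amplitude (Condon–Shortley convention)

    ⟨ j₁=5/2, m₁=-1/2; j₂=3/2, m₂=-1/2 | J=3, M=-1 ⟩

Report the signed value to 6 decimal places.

+√(1/60) = +0.129099

j₁+j₂−J=1  J+j₁−j₂=4  J−j₁+j₂=2  j₁+j₂+J+1=8
(j₁±m₁, j₂±m₂, J±M) = (2,3,1,2,2,4)
P² = 48/5
sum k=0..1:
  [0] +1/6 = 1/6
  [1] −1/8 = -1/8
S = 1/24
C² = P²·S² = 1/60 ; C = +0.129099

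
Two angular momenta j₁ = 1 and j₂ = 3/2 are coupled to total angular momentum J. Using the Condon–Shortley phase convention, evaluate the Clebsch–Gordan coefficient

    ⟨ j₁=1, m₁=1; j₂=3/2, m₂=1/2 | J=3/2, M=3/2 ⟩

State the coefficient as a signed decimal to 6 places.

j₁+j₂−J=1  J+j₁−j₂=1  J−j₁+j₂=2  j₁+j₂+J+1=5
(j₁±m₁, j₂±m₂, J±M) = (2,0,2,1,3,0)
P² = 8/5
sum k=0..0:
  [0] +1/2 = 1/2
S = 1/2
C² = P²·S² = 2/5 ; C = +0.632456

+0.632456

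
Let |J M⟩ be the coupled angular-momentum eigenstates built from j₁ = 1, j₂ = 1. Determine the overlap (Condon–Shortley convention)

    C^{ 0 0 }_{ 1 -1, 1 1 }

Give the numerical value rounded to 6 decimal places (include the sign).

+√(1/3) ≈ +0.577350

j₁+j₂−J=2  J+j₁−j₂=0  J−j₁+j₂=0  j₁+j₂+J+1=3
(j₁±m₁, j₂±m₂, J±M) = (0,2,2,0,0,0)
P² = 4/3
sum k=2..2:
  [2] +1/2 = 1/2
S = 1/2
C² = P²·S² = 1/3 ; C = +0.577350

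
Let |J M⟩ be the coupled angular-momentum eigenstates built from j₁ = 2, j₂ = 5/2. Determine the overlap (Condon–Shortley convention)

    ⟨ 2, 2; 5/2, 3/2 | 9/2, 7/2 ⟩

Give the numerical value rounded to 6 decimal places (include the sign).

j₁+j₂−J=0  J+j₁−j₂=4  J−j₁+j₂=5  j₁+j₂+J+1=10
(j₁±m₁, j₂±m₂, J±M) = (4,0,4,1,8,1)
P² = 184320
sum k=0..0:
  [0] +1/576 = 1/576
S = 1/576
C² = P²·S² = 5/9 ; C = +0.745356

+0.745356  (= +√(5/9))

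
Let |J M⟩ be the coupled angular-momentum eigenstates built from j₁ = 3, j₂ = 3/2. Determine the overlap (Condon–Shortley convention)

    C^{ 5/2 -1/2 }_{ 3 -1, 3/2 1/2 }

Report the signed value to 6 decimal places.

-0.119523

√[6·2!4!1!/8! · 2!4!2!1!2!3!] = √(288/35)
  +(−1)^1/∏(1,1,3,1,1,0)! = -1/6  (running -1/6)
  +(−1)^2/∏(2,0,2,0,2,1)! = 1/8  (running -1/24)
⟨..|..⟩ = √(288/35)·(-1/24) = -0.119523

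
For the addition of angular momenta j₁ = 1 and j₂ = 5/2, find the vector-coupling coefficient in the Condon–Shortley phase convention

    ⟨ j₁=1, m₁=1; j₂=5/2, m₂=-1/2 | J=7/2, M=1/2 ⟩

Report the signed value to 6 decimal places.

+√(2/7) ≈ +0.534522

triangle: 0!*2!*5!/8! = 240/40320
(j±m)!: 2!*0!*2!*3!*4!*3! = 3456
prefactor² = (2J+1)*Δ*N² = 1152/7
  k=0: +1/(0!*0!*0!*2!*2!*3!) = 1/24
Σ = 1/24  ⇒  CG² = 1152/7*1/24² = 2/7
CG = +√(2/7) = +0.534522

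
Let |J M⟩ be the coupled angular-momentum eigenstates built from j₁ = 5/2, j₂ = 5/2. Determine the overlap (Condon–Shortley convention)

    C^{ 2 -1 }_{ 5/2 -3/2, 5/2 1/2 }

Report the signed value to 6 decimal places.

+0.377964

j₁+j₂−J=3  J+j₁−j₂=2  J−j₁+j₂=2  j₁+j₂+J+1=8
(j₁±m₁, j₂±m₂, J±M) = (1,4,3,2,1,3)
P² = 36/7
sum k=2..3:
  [2] +1/4 = 1/4
  [3] −1/12 = -1/12
S = 1/6
C² = P²·S² = 1/7 ; C = +0.377964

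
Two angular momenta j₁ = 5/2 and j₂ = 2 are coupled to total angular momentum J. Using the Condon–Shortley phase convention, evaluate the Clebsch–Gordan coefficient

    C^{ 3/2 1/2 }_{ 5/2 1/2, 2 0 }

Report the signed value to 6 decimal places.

√[4·3!2!1!/7! · 3!2!2!2!2!1!] = √(32/35)
  +(−1)^1/∏(1,2,1,1,1,0)! = -1/2  (running -1/2)
  +(−1)^2/∏(2,1,0,0,2,1)! = 1/4  (running -1/4)
⟨..|..⟩ = √(32/35)·(-1/4) = -0.239046

−√(2/35) = -0.239046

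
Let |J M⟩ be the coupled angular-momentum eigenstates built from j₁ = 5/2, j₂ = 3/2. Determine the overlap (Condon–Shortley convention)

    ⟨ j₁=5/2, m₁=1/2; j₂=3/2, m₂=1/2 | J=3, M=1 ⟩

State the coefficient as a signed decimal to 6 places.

triangle: 1!*4!*2!/8! = 48/40320
(j±m)!: 3!*2!*2!*1!*4!*2! = 1152
prefactor² = (2J+1)*Δ*N² = 48/5
  k=0: +1/(0!*1!*2!*2!*2!*0!) = 1/8
  k=1: −1/(1!*0!*1!*1!*3!*1!) = -1/6
Σ = -1/24  ⇒  CG² = 48/5*(-1/24)² = 1/60
CG = −√(1/60) = -0.129099

-0.129099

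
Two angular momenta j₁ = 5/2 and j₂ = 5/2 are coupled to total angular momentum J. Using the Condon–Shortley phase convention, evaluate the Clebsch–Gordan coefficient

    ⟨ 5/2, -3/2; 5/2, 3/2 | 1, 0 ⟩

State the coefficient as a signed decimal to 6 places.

−√(9/70) = -0.358569

triangle: 4!*1!*1!/7! = 24/5040
(j±m)!: 1!*4!*4!*1!*1!*1! = 576
prefactor² = (2J+1)*Δ*N² = 288/35
  k=3: −1/(3!*1!*1!*1!*0!*0!) = -1/6
  k=4: +1/(4!*0!*0!*0!*1!*1!) = 1/24
Σ = -1/8  ⇒  CG² = 288/35*(-1/8)² = 9/70
CG = −√(9/70) = -0.358569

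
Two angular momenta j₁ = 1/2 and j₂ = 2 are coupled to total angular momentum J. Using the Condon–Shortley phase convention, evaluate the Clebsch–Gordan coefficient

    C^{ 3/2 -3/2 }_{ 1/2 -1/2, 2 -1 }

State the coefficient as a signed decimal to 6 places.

−√(1/5) ≈ -0.447214

triangle: 1!·0!·3!/5! = 6/120
(j±m)!: 0!·1!·1!·3!·0!·3! = 36
prefactor² = (2J+1)·Δ·N² = 36/5
  k=1: −1/(1!·0!·0!·0!·0!·3!) = -1/6
Σ = -1/6  ⇒  CG² = 36/5·(-1/6)² = 1/5
CG = −√(1/5) = -0.447214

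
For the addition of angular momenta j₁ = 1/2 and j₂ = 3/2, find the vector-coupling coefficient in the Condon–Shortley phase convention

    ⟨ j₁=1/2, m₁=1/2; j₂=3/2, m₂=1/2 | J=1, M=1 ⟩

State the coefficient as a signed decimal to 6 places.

+0.500000  (= +√(1/4))

j₁+j₂−J=1  J+j₁−j₂=0  J−j₁+j₂=2  j₁+j₂+J+1=4
(j₁±m₁, j₂±m₂, J±M) = (1,0,2,1,2,0)
P² = 1
sum k=0..0:
  [0] +1/2 = 1/2
S = 1/2
C² = P²·S² = 1/4 ; C = +0.500000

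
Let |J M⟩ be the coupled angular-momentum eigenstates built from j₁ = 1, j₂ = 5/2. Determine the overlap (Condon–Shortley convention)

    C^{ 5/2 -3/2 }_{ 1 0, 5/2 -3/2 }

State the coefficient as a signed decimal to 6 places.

triangle: 1!·1!·4!/7! = 24/5040
(j±m)!: 1!·1!·1!·4!·1!·4! = 576
prefactor² = (2J+1)·Δ·N² = 576/35
  k=0: +1/(0!·1!·1!·1!·0!·3!) = 1/6
  k=1: −1/(1!·0!·0!·0!·1!·4!) = -1/24
Σ = 1/8  ⇒  CG² = 576/35·1/8² = 9/35
CG = +√(9/35) = +0.507093

+0.507093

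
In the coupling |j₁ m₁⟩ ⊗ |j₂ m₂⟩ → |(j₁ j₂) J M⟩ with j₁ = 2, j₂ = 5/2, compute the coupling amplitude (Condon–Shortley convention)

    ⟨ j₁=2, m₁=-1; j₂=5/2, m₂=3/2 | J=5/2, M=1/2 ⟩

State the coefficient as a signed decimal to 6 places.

+√(6/35) = +0.414039

j₁+j₂−J=2  J+j₁−j₂=2  J−j₁+j₂=3  j₁+j₂+J+1=8
(j₁±m₁, j₂±m₂, J±M) = (1,3,4,1,3,2)
P² = 216/35
sum k=1..2:
  [1] −1/12 = -1/12
  [2] +1/4 = 1/4
S = 1/6
C² = P²·S² = 6/35 ; C = +0.414039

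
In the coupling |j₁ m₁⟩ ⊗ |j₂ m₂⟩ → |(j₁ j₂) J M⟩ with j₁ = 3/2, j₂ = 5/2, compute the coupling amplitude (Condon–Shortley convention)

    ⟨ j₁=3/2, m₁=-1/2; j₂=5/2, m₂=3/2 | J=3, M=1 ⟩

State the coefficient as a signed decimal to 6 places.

−√(49/120) ≈ -0.639010

j₁+j₂−J=1  J+j₁−j₂=2  J−j₁+j₂=4  j₁+j₂+J+1=8
(j₁±m₁, j₂±m₂, J±M) = (1,2,4,1,4,2)
P² = 96/5
sum k=0..1:
  [0] +1/48 = 1/48
  [1] −1/6 = -1/6
S = -7/48
C² = P²·S² = 49/120 ; C = -0.639010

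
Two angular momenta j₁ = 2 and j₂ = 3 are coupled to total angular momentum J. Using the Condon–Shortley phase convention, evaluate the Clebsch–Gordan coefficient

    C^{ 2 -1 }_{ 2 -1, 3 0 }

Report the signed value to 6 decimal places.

+√(2/7) = +0.534522

j₁+j₂−J=3  J+j₁−j₂=1  J−j₁+j₂=3  j₁+j₂+J+1=8
(j₁±m₁, j₂±m₂, J±M) = (1,3,3,3,1,3)
P² = 81/14
sum k=2..3:
  [2] +1/4 = 1/4
  [3] −1/36 = -1/36
S = 2/9
C² = P²·S² = 2/7 ; C = +0.534522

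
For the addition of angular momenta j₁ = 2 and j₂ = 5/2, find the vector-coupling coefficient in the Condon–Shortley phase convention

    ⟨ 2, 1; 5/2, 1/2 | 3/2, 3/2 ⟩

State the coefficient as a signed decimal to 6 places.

−√(9/35) = -0.507093

triangle: 3!·1!·2!/7! = 12/5040
(j±m)!: 3!·1!·3!·2!·3!·0! = 432
prefactor² = (2J+1)·Δ·N² = 144/35
  k=1: −1/(1!·2!·0!·2!·1!·0!) = -1/4
Σ = -1/4  ⇒  CG² = 144/35·(-1/4)² = 9/35
CG = −√(9/35) = -0.507093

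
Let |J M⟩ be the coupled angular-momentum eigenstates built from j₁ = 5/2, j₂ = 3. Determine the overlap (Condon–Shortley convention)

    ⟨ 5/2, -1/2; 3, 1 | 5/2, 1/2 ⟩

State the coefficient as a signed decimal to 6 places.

√[6·3!2!3!/9! · 2!3!4!2!3!2!] = √(288/35)
  +(−1)^1/∏(1,2,2,3,0,0)! = -1/24  (running -1/24)
  +(−1)^2/∏(2,1,1,2,1,1)! = 1/4  (running 5/24)
  +(−1)^3/∏(3,0,0,1,2,2)! = -1/24  (running 1/6)
⟨..|..⟩ = √(288/35)·(1/6) = +0.478091

+0.478091  (= +√(8/35))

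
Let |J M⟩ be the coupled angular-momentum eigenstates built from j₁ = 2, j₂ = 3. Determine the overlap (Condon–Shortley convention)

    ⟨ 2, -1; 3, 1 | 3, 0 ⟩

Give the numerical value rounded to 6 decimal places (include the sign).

+√(1/30) = +0.182574

triangle: 2!*2!*4!/9! = 96/362880
(j±m)!: 1!*3!*4!*2!*3!*3! = 10368
prefactor² = (2J+1)*Δ*N² = 96/5
  k=1: −1/(1!*1!*2!*3!*0!*1!) = -1/12
  k=2: +1/(2!*0!*1!*2!*1!*2!) = 1/8
Σ = 1/24  ⇒  CG² = 96/5*1/24² = 1/30
CG = +√(1/30) = +0.182574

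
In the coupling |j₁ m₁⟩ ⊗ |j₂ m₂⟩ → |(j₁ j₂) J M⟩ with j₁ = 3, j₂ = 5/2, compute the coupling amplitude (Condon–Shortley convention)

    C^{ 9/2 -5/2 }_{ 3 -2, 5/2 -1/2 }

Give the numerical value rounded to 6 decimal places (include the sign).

j₁+j₂−J=1  J+j₁−j₂=5  J−j₁+j₂=4  j₁+j₂+J+1=11
(j₁±m₁, j₂±m₂, J±M) = (1,5,2,3,2,7)
P² = 115200/11
sum k=0..1:
  [0] +1/480 = 1/480
  [1] −1/144 = -1/144
S = -7/1440
C² = P²·S² = 49/198 ; C = -0.497468

-0.497468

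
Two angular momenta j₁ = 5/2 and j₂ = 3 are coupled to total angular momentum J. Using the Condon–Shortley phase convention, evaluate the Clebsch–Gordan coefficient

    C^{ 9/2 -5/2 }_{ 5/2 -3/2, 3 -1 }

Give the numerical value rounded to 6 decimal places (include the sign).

-0.317821

j₁+j₂−J=1  J+j₁−j₂=4  J−j₁+j₂=5  j₁+j₂+J+1=11
(j₁±m₁, j₂±m₂, J±M) = (1,4,2,4,2,7)
P² = 92160/11
sum k=0..1:
  [0] +1/288 = 1/288
  [1] −1/144 = -1/144
S = -1/288
C² = P²·S² = 10/99 ; C = -0.317821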